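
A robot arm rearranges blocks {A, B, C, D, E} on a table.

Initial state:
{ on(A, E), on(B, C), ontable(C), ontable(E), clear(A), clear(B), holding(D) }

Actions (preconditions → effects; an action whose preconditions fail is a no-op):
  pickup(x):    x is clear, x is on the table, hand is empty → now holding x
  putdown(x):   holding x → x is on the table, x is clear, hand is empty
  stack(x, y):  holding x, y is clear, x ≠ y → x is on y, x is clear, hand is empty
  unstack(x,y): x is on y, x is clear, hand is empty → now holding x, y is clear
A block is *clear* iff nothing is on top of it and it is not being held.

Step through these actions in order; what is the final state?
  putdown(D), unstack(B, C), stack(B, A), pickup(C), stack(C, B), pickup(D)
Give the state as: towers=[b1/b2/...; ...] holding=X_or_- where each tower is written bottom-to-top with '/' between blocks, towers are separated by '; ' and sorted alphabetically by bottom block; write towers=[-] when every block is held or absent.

towers=[E/A/B/C] holding=D

step 1 (putdown(D)): towers=[C/B; D; E/A] holding=-
step 2 (unstack(B, C)): towers=[C; D; E/A] holding=B
step 3 (stack(B, A)): towers=[C; D; E/A/B] holding=-
step 4 (pickup(C)): towers=[D; E/A/B] holding=C
step 5 (stack(C, B)): towers=[D; E/A/B/C] holding=-
step 6 (pickup(D)): towers=[E/A/B/C] holding=D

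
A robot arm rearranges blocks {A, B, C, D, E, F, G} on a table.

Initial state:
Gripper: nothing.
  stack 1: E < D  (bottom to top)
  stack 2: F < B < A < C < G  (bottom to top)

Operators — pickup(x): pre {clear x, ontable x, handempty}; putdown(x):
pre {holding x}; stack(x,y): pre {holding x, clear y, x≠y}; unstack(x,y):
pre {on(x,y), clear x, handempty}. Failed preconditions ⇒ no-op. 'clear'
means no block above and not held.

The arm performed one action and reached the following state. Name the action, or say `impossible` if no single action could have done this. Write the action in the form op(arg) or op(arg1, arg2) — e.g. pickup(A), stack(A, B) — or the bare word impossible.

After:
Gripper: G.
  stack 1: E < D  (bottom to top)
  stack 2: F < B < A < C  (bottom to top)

target: towers=[E/D; F/B/A/C] holding=G
     unstack(G, C) → towers=[E/D; F/B/A/C] holding=G  ← match
     unstack(D, E) → towers=[E; F/B/A/C/G] holding=D

unstack(G, C)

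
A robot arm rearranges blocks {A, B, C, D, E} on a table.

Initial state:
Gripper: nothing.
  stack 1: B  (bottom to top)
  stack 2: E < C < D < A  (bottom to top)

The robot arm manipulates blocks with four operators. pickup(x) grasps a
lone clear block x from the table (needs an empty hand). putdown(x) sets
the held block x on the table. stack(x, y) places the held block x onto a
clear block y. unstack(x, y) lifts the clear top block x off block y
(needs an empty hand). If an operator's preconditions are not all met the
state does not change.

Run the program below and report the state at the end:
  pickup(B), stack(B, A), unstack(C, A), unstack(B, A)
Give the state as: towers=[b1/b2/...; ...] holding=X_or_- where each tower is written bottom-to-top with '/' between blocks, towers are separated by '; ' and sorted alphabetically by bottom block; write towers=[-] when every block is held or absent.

towers=[E/C/D/A] holding=B

step 1 (pickup(B)): towers=[E/C/D/A] holding=B
step 2 (stack(B, A)): towers=[E/C/D/A/B] holding=-
step 3 (unstack(C, A)) [no-op]: towers=[E/C/D/A/B] holding=-
step 4 (unstack(B, A)): towers=[E/C/D/A] holding=B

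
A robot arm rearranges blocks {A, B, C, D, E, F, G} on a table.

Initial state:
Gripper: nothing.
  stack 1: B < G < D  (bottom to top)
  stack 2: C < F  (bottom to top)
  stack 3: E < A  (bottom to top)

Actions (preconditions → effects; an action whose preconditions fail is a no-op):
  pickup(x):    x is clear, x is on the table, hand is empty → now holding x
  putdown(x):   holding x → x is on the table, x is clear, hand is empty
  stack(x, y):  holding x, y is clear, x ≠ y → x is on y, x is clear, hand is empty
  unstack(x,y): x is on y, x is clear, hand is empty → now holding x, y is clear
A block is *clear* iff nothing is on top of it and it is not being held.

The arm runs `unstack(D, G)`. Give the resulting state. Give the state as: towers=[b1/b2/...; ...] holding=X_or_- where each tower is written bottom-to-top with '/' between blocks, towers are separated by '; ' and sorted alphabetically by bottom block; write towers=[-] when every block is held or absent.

before: towers=[B/G/D; C/F; E/A] holding=-
pre[unstack(D, G)]: on(D,G) yes, clear(D) yes, handempty yes
all met → apply unstack(D, G)
after:  towers=[B/G; C/F; E/A] holding=D

towers=[B/G; C/F; E/A] holding=D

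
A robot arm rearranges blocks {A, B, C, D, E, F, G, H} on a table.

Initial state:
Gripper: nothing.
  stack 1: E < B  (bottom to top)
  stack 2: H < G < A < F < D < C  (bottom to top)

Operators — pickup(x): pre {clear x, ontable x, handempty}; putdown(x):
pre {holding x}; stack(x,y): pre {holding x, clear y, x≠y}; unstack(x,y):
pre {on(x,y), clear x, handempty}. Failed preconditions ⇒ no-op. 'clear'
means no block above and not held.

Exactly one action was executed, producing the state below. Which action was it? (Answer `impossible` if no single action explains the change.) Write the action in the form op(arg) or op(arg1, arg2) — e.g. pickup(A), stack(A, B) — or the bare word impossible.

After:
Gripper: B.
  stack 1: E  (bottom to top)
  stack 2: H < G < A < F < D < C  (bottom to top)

unstack(B, E)

target: towers=[E; H/G/A/F/D/C] holding=B
     unstack(B, E) → towers=[E; H/G/A/F/D/C] holding=B  ← match
     unstack(C, D) → towers=[E/B; H/G/A/F/D] holding=C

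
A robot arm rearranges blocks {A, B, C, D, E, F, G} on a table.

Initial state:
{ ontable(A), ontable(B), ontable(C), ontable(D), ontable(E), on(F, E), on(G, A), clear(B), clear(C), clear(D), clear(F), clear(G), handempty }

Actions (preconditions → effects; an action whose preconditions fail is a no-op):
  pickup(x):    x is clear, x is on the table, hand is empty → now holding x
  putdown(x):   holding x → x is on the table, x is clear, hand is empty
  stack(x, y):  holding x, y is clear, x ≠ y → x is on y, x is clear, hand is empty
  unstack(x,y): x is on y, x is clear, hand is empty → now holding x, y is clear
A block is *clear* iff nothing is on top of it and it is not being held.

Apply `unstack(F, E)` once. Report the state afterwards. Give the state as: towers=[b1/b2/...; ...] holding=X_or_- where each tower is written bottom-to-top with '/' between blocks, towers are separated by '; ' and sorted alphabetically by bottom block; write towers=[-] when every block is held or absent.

before: towers=[A/G; B; C; D; E/F] holding=-
pre[unstack(F, E)]: on(F,E) ok, clear(F) ok, handempty ok
all met → apply unstack(F, E)
after:  towers=[A/G; B; C; D; E] holding=F

towers=[A/G; B; C; D; E] holding=F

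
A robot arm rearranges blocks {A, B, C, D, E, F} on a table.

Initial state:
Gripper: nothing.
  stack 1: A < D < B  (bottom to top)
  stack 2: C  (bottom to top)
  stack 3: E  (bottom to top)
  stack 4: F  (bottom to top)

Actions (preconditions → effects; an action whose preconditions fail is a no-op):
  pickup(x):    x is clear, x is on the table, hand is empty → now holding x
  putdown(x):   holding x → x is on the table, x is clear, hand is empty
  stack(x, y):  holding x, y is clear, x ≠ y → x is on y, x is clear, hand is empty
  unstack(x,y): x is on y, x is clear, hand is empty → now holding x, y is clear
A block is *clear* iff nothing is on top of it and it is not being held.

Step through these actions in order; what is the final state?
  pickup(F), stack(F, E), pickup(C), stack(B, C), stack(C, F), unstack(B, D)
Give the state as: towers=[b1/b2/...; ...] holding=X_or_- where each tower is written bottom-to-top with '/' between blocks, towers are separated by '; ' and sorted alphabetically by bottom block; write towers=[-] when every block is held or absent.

step 1 (pickup(F)): towers=[A/D/B; C; E] holding=F
step 2 (stack(F, E)): towers=[A/D/B; C; E/F] holding=-
step 3 (pickup(C)): towers=[A/D/B; E/F] holding=C
step 4 (stack(B, C)) [no-op]: towers=[A/D/B; E/F] holding=C
step 5 (stack(C, F)): towers=[A/D/B; E/F/C] holding=-
step 6 (unstack(B, D)): towers=[A/D; E/F/C] holding=B

towers=[A/D; E/F/C] holding=B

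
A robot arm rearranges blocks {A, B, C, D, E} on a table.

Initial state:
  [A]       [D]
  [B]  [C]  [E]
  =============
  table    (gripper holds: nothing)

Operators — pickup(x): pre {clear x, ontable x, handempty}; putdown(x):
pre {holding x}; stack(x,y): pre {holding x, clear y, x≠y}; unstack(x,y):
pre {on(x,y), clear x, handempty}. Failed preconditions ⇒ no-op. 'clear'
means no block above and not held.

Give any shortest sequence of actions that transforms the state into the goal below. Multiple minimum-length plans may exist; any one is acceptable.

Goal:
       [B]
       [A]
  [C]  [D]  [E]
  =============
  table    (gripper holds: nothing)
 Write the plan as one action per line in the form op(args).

step 1 (unstack(D, E)): towers=[B/A; C; E] holding=D
step 2 (putdown(D)): towers=[B/A; C; D; E] holding=-
step 3 (unstack(A, B)): towers=[B; C; D; E] holding=A
step 4 (stack(A, D)): towers=[B; C; D/A; E] holding=-
step 5 (pickup(B)): towers=[C; D/A; E] holding=B
step 6 (stack(B, A)): towers=[C; D/A/B; E] holding=-
goal check: towers=[C; D/A/B; E] holding=- — reached (length 6, optimal by BFS)

unstack(D, E)
putdown(D)
unstack(A, B)
stack(A, D)
pickup(B)
stack(B, A)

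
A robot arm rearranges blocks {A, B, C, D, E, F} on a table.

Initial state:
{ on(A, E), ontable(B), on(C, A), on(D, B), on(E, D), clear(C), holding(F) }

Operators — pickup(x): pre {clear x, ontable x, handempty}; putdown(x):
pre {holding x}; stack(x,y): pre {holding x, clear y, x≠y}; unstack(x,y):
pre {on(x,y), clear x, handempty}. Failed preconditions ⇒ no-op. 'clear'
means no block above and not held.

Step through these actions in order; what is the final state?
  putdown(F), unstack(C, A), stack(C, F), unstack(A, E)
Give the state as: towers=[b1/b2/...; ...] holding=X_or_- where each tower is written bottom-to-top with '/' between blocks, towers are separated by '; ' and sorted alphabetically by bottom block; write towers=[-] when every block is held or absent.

step 1 (putdown(F)): towers=[B/D/E/A/C; F] holding=-
step 2 (unstack(C, A)): towers=[B/D/E/A; F] holding=C
step 3 (stack(C, F)): towers=[B/D/E/A; F/C] holding=-
step 4 (unstack(A, E)): towers=[B/D/E; F/C] holding=A

towers=[B/D/E; F/C] holding=A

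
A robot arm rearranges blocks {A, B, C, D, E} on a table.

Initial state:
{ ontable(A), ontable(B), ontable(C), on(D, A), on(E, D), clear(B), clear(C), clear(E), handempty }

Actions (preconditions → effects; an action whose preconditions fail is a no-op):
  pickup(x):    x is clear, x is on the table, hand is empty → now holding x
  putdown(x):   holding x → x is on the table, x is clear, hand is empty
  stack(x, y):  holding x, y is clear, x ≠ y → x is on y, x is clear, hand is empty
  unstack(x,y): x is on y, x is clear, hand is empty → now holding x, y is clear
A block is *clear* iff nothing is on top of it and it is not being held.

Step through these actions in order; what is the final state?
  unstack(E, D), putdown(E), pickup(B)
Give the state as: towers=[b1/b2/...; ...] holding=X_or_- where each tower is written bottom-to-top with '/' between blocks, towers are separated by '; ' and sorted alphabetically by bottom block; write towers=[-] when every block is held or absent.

towers=[A/D; C; E] holding=B

step 1 (unstack(E, D)): towers=[A/D; B; C] holding=E
step 2 (putdown(E)): towers=[A/D; B; C; E] holding=-
step 3 (pickup(B)): towers=[A/D; C; E] holding=B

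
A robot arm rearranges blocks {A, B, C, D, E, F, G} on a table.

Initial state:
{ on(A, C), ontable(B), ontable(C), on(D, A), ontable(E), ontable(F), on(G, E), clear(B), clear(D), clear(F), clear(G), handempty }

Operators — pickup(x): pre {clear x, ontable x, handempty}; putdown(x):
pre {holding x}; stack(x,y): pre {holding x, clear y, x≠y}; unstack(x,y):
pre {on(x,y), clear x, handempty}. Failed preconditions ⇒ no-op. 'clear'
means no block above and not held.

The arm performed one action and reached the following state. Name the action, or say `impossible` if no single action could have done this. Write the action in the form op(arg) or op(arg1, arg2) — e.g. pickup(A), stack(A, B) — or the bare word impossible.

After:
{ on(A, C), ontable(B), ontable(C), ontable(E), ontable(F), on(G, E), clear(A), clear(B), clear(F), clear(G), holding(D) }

target: towers=[B; C/A; E/G; F] holding=D
         pickup(B) → towers=[C/A/D; E/G; F] holding=B
         pickup(F) → towers=[B; C/A/D; E/G] holding=F
     unstack(G, E) → towers=[B; C/A/D; E; F] holding=G
     unstack(D, A) → towers=[B; C/A; E/G; F] holding=D  ← match

unstack(D, A)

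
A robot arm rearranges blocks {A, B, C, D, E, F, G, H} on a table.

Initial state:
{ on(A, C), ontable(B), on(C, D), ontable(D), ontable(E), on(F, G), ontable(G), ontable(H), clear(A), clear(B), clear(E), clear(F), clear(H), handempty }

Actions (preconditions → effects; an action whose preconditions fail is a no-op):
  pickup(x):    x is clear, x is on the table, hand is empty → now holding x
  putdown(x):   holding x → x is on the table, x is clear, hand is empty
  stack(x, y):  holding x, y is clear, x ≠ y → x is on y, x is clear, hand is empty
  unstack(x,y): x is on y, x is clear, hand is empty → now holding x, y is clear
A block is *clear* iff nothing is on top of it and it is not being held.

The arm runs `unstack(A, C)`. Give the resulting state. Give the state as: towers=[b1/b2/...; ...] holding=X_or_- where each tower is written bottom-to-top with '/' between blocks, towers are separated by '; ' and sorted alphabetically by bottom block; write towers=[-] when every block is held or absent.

towers=[B; D/C; E; G/F; H] holding=A

before: towers=[B; D/C/A; E; G/F; H] holding=-
pre[unstack(A, C)]: on(A,C) ✓, clear(A) ✓, handempty ✓
all met → apply unstack(A, C)
after:  towers=[B; D/C; E; G/F; H] holding=A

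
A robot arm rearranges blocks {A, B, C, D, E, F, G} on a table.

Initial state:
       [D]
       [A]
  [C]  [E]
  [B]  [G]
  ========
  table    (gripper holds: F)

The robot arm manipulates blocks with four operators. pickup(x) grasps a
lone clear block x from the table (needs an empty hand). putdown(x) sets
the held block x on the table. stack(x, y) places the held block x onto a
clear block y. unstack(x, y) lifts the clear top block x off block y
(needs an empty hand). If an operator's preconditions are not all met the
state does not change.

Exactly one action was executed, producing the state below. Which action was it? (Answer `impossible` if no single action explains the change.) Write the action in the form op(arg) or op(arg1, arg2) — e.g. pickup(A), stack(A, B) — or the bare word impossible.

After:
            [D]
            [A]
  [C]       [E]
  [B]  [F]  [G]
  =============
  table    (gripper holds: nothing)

putdown(F)

target: towers=[B/C; F; G/E/A/D] holding=-
        putdown(F) → towers=[B/C; F; G/E/A/D] holding=-  ← match
       stack(F, D) → towers=[B/C; G/E/A/D/F] holding=-
       stack(F, C) → towers=[B/C/F; G/E/A/D] holding=-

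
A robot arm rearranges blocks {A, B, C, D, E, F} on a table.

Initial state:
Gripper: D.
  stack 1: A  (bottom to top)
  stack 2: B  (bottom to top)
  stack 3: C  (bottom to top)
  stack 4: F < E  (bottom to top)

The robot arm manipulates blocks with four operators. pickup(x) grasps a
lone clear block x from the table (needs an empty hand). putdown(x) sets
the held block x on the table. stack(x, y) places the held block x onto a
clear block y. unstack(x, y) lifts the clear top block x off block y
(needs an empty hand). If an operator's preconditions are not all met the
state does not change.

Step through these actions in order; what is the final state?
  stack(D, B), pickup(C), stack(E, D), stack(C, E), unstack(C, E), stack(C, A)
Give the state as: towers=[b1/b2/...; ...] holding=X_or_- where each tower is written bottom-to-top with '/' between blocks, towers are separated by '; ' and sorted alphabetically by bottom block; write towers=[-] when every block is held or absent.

step 1 (stack(D, B)): towers=[A; B/D; C; F/E] holding=-
step 2 (pickup(C)): towers=[A; B/D; F/E] holding=C
step 3 (stack(E, D)) [no-op]: towers=[A; B/D; F/E] holding=C
step 4 (stack(C, E)): towers=[A; B/D; F/E/C] holding=-
step 5 (unstack(C, E)): towers=[A; B/D; F/E] holding=C
step 6 (stack(C, A)): towers=[A/C; B/D; F/E] holding=-

towers=[A/C; B/D; F/E] holding=-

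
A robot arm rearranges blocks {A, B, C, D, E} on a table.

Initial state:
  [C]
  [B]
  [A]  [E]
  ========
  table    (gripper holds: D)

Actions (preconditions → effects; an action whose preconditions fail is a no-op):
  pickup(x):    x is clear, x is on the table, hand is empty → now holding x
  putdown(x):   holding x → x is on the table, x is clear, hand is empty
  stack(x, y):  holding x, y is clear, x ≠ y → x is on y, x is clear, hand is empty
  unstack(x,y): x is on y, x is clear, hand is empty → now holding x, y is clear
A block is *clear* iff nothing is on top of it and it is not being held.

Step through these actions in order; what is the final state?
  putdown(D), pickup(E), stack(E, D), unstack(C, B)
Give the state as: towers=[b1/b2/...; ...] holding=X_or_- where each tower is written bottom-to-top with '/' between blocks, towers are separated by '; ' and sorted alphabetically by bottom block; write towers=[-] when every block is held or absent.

towers=[A/B; D/E] holding=C

step 1 (putdown(D)): towers=[A/B/C; D; E] holding=-
step 2 (pickup(E)): towers=[A/B/C; D] holding=E
step 3 (stack(E, D)): towers=[A/B/C; D/E] holding=-
step 4 (unstack(C, B)): towers=[A/B; D/E] holding=C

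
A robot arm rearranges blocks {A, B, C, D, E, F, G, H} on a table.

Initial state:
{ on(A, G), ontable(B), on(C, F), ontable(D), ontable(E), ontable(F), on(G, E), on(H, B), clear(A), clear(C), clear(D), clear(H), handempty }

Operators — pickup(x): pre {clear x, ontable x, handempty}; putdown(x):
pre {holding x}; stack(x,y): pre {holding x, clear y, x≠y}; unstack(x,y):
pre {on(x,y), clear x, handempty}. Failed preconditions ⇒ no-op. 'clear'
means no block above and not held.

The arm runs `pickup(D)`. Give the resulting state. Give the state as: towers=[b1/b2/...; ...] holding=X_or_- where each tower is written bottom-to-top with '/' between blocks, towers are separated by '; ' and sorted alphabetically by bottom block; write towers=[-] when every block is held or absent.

towers=[B/H; E/G/A; F/C] holding=D

before: towers=[B/H; D; E/G/A; F/C] holding=-
pre[pickup(D)]: clear(D) yes, ontable(D) yes, handempty yes
all met → apply pickup(D)
after:  towers=[B/H; E/G/A; F/C] holding=D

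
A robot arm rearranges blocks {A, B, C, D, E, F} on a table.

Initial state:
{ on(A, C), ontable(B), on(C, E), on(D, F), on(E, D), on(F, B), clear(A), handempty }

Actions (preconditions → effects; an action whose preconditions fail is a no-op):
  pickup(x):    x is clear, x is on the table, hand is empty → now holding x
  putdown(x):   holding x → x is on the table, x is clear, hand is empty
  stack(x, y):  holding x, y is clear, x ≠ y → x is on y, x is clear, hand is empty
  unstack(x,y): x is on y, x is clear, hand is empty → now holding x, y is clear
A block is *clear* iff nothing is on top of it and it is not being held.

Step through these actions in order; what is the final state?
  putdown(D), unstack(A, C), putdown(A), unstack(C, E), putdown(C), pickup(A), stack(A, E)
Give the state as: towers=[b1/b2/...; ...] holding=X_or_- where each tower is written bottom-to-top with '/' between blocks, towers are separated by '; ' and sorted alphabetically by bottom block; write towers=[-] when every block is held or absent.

towers=[B/F/D/E/A; C] holding=-

step 1 (putdown(D)) [no-op]: towers=[B/F/D/E/C/A] holding=-
step 2 (unstack(A, C)): towers=[B/F/D/E/C] holding=A
step 3 (putdown(A)): towers=[A; B/F/D/E/C] holding=-
step 4 (unstack(C, E)): towers=[A; B/F/D/E] holding=C
step 5 (putdown(C)): towers=[A; B/F/D/E; C] holding=-
step 6 (pickup(A)): towers=[B/F/D/E; C] holding=A
step 7 (stack(A, E)): towers=[B/F/D/E/A; C] holding=-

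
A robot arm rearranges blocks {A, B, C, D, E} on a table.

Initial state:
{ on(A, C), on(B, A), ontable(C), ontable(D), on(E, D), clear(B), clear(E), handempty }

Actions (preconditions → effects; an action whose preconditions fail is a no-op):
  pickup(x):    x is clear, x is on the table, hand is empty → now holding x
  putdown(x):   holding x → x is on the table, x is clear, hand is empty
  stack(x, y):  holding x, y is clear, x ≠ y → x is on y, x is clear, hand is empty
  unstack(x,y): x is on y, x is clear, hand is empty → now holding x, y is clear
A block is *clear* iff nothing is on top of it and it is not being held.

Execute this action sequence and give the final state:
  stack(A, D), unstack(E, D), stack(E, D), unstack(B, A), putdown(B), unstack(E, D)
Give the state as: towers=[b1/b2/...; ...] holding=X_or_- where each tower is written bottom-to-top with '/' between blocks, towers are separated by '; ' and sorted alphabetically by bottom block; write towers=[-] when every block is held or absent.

towers=[B; C/A; D] holding=E

step 1 (stack(A, D)) [no-op]: towers=[C/A/B; D/E] holding=-
step 2 (unstack(E, D)): towers=[C/A/B; D] holding=E
step 3 (stack(E, D)): towers=[C/A/B; D/E] holding=-
step 4 (unstack(B, A)): towers=[C/A; D/E] holding=B
step 5 (putdown(B)): towers=[B; C/A; D/E] holding=-
step 6 (unstack(E, D)): towers=[B; C/A; D] holding=E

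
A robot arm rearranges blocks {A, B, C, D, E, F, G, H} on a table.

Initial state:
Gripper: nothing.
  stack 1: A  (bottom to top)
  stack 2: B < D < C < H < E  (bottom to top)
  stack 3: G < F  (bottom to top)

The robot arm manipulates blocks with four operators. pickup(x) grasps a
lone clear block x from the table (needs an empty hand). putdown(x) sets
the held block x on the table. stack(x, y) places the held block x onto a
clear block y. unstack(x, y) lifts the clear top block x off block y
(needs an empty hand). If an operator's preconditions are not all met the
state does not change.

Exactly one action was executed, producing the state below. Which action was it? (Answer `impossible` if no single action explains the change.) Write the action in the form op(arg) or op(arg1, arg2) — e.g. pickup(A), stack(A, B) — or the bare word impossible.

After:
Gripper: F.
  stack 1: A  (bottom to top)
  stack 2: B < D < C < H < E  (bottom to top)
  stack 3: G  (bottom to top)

target: towers=[A; B/D/C/H/E; G] holding=F
         pickup(A) → towers=[B/D/C/H/E; G/F] holding=A
     unstack(E, H) → towers=[A; B/D/C/H; G/F] holding=E
     unstack(F, G) → towers=[A; B/D/C/H/E; G] holding=F  ← match

unstack(F, G)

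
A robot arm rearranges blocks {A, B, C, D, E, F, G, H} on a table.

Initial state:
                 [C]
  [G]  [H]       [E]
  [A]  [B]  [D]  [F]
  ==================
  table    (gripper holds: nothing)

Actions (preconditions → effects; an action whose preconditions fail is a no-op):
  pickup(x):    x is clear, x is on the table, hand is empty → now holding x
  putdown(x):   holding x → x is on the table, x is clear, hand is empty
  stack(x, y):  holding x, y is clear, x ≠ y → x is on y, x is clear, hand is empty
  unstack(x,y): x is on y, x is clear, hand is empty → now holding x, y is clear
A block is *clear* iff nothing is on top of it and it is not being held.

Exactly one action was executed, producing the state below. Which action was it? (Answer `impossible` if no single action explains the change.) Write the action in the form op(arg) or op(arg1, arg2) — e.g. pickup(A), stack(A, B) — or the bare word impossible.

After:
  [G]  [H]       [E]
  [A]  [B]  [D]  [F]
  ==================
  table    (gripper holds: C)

unstack(C, E)

target: towers=[A/G; B/H; D; F/E] holding=C
     unstack(G, A) → towers=[A; B/H; D; F/E/C] holding=G
     unstack(H, B) → towers=[A/G; B; D; F/E/C] holding=H
         pickup(D) → towers=[A/G; B/H; F/E/C] holding=D
     unstack(C, E) → towers=[A/G; B/H; D; F/E] holding=C  ← match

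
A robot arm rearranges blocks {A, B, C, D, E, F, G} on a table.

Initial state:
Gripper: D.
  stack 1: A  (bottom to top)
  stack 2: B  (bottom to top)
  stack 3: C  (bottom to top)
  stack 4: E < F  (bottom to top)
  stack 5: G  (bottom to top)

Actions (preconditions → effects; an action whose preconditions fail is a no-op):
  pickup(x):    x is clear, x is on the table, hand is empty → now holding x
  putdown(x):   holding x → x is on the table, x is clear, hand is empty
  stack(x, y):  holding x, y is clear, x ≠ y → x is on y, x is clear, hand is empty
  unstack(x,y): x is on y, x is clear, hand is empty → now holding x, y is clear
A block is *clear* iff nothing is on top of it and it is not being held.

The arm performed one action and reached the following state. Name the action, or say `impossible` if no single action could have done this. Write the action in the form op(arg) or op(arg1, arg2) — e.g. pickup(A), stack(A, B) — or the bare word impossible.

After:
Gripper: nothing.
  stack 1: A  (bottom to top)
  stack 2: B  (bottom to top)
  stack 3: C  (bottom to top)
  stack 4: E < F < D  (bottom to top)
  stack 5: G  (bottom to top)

target: towers=[A; B; C; E/F/D; G] holding=-
        putdown(D) → towers=[A; B; C; D; E/F; G] holding=-
       stack(D, B) → towers=[A; B/D; C; E/F; G] holding=-
       stack(D, F) → towers=[A; B; C; E/F/D; G] holding=-  ← match
       stack(D, G) → towers=[A; B; C; E/F; G/D] holding=-
       stack(D, A) → towers=[A/D; B; C; E/F; G] holding=-
       stack(D, C) → towers=[A; B; C/D; E/F; G] holding=-

stack(D, F)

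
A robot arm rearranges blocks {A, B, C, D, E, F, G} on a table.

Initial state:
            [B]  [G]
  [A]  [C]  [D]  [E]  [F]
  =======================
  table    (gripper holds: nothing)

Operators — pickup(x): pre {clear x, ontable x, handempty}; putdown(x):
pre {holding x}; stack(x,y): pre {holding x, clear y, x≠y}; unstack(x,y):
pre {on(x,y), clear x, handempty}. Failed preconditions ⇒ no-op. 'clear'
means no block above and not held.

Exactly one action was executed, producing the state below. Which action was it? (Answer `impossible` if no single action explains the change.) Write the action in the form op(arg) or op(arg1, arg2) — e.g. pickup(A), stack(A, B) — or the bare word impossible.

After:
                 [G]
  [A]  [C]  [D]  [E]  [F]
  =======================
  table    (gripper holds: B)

target: towers=[A; C; D; E/G; F] holding=B
     unstack(B, D) → towers=[A; C; D; E/G; F] holding=B  ← match
         pickup(F) → towers=[A; C; D/B; E/G] holding=F
     unstack(G, E) → towers=[A; C; D/B; E; F] holding=G
         pickup(A) → towers=[C; D/B; E/G; F] holding=A
         pickup(C) → towers=[A; D/B; E/G; F] holding=C

unstack(B, D)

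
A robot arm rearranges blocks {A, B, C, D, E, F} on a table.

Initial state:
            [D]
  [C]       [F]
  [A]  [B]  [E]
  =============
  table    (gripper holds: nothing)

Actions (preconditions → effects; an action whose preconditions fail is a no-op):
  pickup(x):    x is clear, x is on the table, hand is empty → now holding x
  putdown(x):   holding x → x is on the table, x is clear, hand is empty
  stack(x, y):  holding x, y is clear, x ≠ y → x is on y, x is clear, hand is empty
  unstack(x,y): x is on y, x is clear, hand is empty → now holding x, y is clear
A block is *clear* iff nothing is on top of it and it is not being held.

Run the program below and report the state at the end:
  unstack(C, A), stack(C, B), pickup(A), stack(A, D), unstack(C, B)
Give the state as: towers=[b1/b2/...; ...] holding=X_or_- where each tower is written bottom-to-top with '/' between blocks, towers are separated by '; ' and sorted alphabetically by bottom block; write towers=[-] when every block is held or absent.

towers=[B; E/F/D/A] holding=C

step 1 (unstack(C, A)): towers=[A; B; E/F/D] holding=C
step 2 (stack(C, B)): towers=[A; B/C; E/F/D] holding=-
step 3 (pickup(A)): towers=[B/C; E/F/D] holding=A
step 4 (stack(A, D)): towers=[B/C; E/F/D/A] holding=-
step 5 (unstack(C, B)): towers=[B; E/F/D/A] holding=C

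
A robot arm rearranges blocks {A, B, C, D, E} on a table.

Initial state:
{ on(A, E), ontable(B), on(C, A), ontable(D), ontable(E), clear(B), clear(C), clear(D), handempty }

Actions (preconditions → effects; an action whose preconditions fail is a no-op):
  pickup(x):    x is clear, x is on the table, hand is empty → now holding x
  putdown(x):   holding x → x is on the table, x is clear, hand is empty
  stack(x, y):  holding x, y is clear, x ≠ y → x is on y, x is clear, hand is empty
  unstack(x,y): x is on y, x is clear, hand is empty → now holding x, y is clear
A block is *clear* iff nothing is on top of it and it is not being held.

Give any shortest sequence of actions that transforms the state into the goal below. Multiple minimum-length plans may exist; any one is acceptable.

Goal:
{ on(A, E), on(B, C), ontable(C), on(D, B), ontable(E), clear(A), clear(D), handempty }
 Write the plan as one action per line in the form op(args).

unstack(C, A)
putdown(C)
pickup(B)
stack(B, C)
pickup(D)
stack(D, B)

step 1 (unstack(C, A)): towers=[B; D; E/A] holding=C
step 2 (putdown(C)): towers=[B; C; D; E/A] holding=-
step 3 (pickup(B)): towers=[C; D; E/A] holding=B
step 4 (stack(B, C)): towers=[C/B; D; E/A] holding=-
step 5 (pickup(D)): towers=[C/B; E/A] holding=D
step 6 (stack(D, B)): towers=[C/B/D; E/A] holding=-
goal check: towers=[C/B/D; E/A] holding=- — reached (length 6, optimal by BFS)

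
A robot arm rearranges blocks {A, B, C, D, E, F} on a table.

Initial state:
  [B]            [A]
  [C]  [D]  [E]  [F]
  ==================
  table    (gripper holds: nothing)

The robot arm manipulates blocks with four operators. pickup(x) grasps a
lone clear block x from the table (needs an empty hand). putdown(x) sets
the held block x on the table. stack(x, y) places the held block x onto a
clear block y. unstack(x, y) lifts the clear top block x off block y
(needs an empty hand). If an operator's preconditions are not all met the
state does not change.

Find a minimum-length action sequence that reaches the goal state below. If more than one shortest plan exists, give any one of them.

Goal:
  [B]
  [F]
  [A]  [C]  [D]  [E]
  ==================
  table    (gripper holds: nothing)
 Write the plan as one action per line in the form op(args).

step 1 (unstack(A, F)): towers=[C/B; D; E; F] holding=A
step 2 (putdown(A)): towers=[A; C/B; D; E; F] holding=-
step 3 (pickup(F)): towers=[A; C/B; D; E] holding=F
step 4 (stack(F, A)): towers=[A/F; C/B; D; E] holding=-
step 5 (unstack(B, C)): towers=[A/F; C; D; E] holding=B
step 6 (stack(B, F)): towers=[A/F/B; C; D; E] holding=-
goal check: towers=[A/F/B; C; D; E] holding=- — reached (length 6, optimal by BFS)

unstack(A, F)
putdown(A)
pickup(F)
stack(F, A)
unstack(B, C)
stack(B, F)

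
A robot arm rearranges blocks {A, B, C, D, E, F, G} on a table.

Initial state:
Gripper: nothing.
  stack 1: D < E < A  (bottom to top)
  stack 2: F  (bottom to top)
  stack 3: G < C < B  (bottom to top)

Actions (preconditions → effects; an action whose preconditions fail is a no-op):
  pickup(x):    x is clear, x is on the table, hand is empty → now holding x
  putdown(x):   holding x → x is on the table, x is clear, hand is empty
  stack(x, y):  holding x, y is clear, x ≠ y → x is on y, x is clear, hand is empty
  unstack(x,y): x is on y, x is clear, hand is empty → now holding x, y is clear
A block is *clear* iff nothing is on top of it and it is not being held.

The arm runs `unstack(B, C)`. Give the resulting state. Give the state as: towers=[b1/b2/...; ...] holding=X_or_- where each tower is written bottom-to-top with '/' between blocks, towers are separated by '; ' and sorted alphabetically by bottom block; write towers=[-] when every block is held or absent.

towers=[D/E/A; F; G/C] holding=B

before: towers=[D/E/A; F; G/C/B] holding=-
pre[unstack(B, C)]: on(B,C) yes, clear(B) yes, handempty yes
all met → apply unstack(B, C)
after:  towers=[D/E/A; F; G/C] holding=B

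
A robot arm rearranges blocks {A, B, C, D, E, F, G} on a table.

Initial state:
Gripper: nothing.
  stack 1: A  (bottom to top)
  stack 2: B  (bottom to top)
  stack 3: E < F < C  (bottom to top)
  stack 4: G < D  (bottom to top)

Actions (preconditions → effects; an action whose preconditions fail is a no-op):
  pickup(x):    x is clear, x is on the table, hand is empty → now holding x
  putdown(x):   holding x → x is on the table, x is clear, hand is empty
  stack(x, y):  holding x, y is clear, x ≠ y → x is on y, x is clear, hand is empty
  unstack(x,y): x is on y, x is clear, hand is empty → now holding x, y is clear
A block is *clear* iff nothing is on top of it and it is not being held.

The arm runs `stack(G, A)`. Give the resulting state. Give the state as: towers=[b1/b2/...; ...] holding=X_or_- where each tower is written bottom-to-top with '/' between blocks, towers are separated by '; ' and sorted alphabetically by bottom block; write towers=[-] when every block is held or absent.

towers=[A; B; E/F/C; G/D] holding=-

before: towers=[A; B; E/F/C; G/D] holding=-
pre[stack(G, A)]: holding(G) fail, clear(A) ok, G≠A ok
holding(G) unmet → stack(G, A) is a no-op
after:  towers=[A; B; E/F/C; G/D] holding=-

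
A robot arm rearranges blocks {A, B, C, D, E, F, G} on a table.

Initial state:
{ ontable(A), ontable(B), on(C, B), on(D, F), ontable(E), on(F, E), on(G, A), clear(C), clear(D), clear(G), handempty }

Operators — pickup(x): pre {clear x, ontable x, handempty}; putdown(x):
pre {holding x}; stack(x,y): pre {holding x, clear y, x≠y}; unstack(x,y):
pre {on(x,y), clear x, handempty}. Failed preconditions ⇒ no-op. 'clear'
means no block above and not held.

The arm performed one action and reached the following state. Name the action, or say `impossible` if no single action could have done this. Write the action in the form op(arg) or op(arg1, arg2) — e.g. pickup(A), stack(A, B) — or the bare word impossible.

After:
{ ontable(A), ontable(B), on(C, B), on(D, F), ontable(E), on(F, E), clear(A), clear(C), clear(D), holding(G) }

unstack(G, A)

target: towers=[A; B/C; E/F/D] holding=G
     unstack(G, A) → towers=[A; B/C; E/F/D] holding=G  ← match
     unstack(D, F) → towers=[A/G; B/C; E/F] holding=D
     unstack(C, B) → towers=[A/G; B; E/F/D] holding=C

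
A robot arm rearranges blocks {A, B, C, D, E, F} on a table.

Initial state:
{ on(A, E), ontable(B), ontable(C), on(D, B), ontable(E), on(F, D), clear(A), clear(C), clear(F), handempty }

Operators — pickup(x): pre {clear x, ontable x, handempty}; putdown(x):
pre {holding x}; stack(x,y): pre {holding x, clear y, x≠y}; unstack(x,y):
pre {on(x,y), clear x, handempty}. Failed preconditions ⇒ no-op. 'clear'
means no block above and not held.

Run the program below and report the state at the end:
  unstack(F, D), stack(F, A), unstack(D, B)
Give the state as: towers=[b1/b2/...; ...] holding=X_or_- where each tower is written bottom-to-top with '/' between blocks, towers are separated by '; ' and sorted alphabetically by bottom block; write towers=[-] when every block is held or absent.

step 1 (unstack(F, D)): towers=[B/D; C; E/A] holding=F
step 2 (stack(F, A)): towers=[B/D; C; E/A/F] holding=-
step 3 (unstack(D, B)): towers=[B; C; E/A/F] holding=D

towers=[B; C; E/A/F] holding=D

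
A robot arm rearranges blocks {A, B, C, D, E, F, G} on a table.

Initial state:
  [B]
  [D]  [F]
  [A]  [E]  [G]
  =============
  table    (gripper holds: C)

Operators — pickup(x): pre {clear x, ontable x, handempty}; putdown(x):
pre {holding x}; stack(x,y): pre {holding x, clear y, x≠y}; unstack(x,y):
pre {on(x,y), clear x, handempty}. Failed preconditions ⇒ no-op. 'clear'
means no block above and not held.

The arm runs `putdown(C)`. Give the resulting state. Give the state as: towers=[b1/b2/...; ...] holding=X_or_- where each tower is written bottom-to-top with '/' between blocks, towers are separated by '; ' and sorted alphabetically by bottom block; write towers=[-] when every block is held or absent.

towers=[A/D/B; C; E/F; G] holding=-

before: towers=[A/D/B; E/F; G] holding=C
pre[putdown(C)]: holding(C) yes
all met → apply putdown(C)
after:  towers=[A/D/B; C; E/F; G] holding=-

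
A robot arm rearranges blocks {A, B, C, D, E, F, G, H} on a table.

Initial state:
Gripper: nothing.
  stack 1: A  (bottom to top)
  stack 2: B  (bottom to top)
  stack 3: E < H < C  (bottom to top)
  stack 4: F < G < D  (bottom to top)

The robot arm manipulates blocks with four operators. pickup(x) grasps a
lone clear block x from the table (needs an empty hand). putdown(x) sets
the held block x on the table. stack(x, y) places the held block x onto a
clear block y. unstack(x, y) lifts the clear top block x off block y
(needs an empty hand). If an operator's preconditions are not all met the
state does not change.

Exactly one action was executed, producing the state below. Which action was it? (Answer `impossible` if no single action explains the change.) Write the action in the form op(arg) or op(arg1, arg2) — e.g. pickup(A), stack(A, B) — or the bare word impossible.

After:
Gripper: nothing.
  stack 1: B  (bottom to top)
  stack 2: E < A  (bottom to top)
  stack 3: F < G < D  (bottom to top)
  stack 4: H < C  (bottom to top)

target: towers=[B; E/A; F/G/D; H/C] holding=-
         pickup(A) → towers=[B; E/H/C; F/G/D] holding=A
         pickup(B) → towers=[A; E/H/C; F/G/D] holding=B
     unstack(D, G) → towers=[A; B; E/H/C; F/G] holding=D
     unstack(C, H) → towers=[A; B; E/H; F/G/D] holding=C
none of the 4 applicable actions match → impossible

impossible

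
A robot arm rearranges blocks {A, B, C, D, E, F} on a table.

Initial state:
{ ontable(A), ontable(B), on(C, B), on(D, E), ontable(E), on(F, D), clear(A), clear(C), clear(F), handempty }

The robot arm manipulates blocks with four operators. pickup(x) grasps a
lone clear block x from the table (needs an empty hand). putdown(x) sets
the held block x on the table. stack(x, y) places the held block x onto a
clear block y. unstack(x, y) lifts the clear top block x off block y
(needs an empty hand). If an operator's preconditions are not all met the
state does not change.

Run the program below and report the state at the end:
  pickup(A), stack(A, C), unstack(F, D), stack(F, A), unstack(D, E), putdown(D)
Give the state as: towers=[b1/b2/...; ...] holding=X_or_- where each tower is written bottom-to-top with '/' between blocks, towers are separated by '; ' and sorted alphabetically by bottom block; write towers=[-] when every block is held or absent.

towers=[B/C/A/F; D; E] holding=-

step 1 (pickup(A)): towers=[B/C; E/D/F] holding=A
step 2 (stack(A, C)): towers=[B/C/A; E/D/F] holding=-
step 3 (unstack(F, D)): towers=[B/C/A; E/D] holding=F
step 4 (stack(F, A)): towers=[B/C/A/F; E/D] holding=-
step 5 (unstack(D, E)): towers=[B/C/A/F; E] holding=D
step 6 (putdown(D)): towers=[B/C/A/F; D; E] holding=-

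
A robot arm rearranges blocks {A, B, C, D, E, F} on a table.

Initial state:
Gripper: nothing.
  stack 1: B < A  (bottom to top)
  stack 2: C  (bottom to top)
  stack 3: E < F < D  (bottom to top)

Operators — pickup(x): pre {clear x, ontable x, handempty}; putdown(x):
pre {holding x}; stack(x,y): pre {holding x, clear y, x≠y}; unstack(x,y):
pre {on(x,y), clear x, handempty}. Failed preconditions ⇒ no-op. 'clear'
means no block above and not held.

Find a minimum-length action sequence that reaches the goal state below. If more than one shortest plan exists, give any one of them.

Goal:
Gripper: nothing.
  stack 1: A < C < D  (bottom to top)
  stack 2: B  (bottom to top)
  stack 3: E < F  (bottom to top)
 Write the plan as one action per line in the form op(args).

step 1 (unstack(A, B)): towers=[B; C; E/F/D] holding=A
step 2 (putdown(A)): towers=[A; B; C; E/F/D] holding=-
step 3 (pickup(C)): towers=[A; B; E/F/D] holding=C
step 4 (stack(C, A)): towers=[A/C; B; E/F/D] holding=-
step 5 (unstack(D, F)): towers=[A/C; B; E/F] holding=D
step 6 (stack(D, C)): towers=[A/C/D; B; E/F] holding=-
goal check: towers=[A/C/D; B; E/F] holding=- — reached (length 6, optimal by BFS)

unstack(A, B)
putdown(A)
pickup(C)
stack(C, A)
unstack(D, F)
stack(D, C)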